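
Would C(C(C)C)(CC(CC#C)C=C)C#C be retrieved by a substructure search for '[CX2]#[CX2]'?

Yes

The pattern [CX2]#[CX2] describes a carbon-carbon triple bond — an alkyne.
The molecule carries an ethynyl group (-C#CH), whose atoms satisfy every constraint of the query, so the pattern matches.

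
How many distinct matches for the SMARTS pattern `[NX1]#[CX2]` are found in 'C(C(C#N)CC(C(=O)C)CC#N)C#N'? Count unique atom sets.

[NX1]#[CX2] is the SMARTS for a nitrile: a nitrogen triple-bonded to a two-connected carbon.
The molecule carries 3 separate instances of a nitrile (-C#N) meeting every constraint; each maps to a distinct set of atoms, giving 3 matches.

3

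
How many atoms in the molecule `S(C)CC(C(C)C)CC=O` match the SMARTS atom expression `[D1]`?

4

The query [D1] means: atom with exactly one heavy-atom neighbour (degree 1).
Check the 10 heavy atoms by environment: 3× C (D2) → no; 2× C (D3) → no; 3× C (D1) → match; 1× O (D1) → match; 1× S (D2) → no.
Summing the matching environments: 3 + 1 = 4 matching atoms.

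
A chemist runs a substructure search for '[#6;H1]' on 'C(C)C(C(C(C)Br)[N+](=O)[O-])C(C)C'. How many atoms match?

The query [#6;H1] means: any carbon bearing exactly one hydrogen.
Check the 13 heavy atoms by environment: 4× C (H3) → no; 4× C (H1) → match; 1× C (H2) → no; 1× Br (H0) → no; 1× N (charge +1, H0) → no; 1× O (charge -1, H0) → no; 1× O (H0) → no.
That gives 4 matching atoms.

4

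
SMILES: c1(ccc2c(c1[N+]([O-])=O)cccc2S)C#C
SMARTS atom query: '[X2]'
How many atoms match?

Check the 16 heavy atoms by environment: 10× c (aromatic, X3) → no; 2× C (X2) → match; 1× N (charge +1, X3) → no; 1× O (charge -1, X1) → no; 1× O (X1) → no; 1× S (X2) → match.
Summing the matching environments: 2 + 1 = 3 matching atoms.

3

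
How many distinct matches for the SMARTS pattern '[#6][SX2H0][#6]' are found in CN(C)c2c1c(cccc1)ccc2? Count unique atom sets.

[#6][SX2H0][#6] is the SMARTS for a thioether: an aliphatic sulfur bridging two carbons with no H on the sulfur.
No fragment in the molecule satisfies every constraint, giving 0 matches.

0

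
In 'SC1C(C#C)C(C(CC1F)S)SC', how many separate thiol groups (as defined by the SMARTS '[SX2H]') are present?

2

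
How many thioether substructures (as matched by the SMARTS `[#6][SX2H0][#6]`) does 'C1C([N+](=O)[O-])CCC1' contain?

[#6][SX2H0][#6] is the SMARTS for a thioether: an aliphatic sulfur bridging two carbons with no H on the sulfur.
No fragment in the molecule satisfies every constraint, giving 0 matches.

0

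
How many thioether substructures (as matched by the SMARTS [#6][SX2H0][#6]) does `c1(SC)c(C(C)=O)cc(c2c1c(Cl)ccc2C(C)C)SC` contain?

2

[#6][SX2H0][#6] is the SMARTS for a thioether: an aliphatic sulfur bridging two carbons with no H on the sulfur.
The molecule carries 2 separate instances of a methylthio ether (-SCH3) meeting every constraint; each maps to a distinct set of atoms, giving 2 matches.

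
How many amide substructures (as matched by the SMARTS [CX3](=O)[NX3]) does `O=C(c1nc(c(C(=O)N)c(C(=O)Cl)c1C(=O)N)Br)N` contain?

[CX3](=O)[NX3] is the SMARTS for an amide: a carbonyl carbon bonded to a trivalent nitrogen.
The molecule carries 3 separate instances of a primary amide (-C(=O)NH2) meeting every constraint; each maps to a distinct set of atoms, giving 3 matches.

3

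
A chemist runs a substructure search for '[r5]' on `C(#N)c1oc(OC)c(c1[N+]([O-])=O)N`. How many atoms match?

5

The query [r5] means: r5 matches atoms in a five-membered ring.
Check the 13 heavy atoms by environment: 1× o (aromatic, in 5-ring) → match; 4× c (aromatic, in 5-ring) → match; 2× C (acyclic) → no; 2× N (acyclic) → no; 2× O (acyclic) → no; 1× N (charge +1, acyclic) → no; 1× O (charge -1, acyclic) → no.
Summing the matching environments: 1 + 4 = 5 matching atoms.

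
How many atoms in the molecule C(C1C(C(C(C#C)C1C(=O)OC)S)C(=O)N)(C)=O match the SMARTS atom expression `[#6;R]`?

5

Check the 18 heavy atoms by environment: 5× C (in 5-ring) → match; 7× C (acyclic) → no; 4× O (acyclic) → no; 1× N (acyclic) → no; 1× S (acyclic) → no.
That gives 5 matching atoms.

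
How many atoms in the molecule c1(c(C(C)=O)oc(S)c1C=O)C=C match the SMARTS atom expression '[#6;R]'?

4

Check the 13 heavy atoms by environment: 1× o (aromatic, in 5-ring) → no; 4× c (aromatic, in 5-ring) → match; 5× C (acyclic) → no; 2× O (acyclic) → no; 1× S (acyclic) → no.
That gives 4 matching atoms.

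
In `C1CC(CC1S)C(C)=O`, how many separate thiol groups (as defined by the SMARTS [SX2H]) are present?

[SX2H] is the SMARTS for a thiol: an aliphatic sulfur with two connections, one being H.
Exactly one fragment in the molecule meets all constraints, giving 1 match.

1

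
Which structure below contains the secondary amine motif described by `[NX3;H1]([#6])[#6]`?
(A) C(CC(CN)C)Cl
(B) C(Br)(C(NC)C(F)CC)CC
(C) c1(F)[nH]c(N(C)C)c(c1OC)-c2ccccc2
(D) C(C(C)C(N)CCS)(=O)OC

B

[NX3;H1]([#6])[#6] describes a trivalent nitrogen with one H, bonded to two carbons (a secondary amine).
(A) has a primary amino group (-NH2) but the nitrogen has H2 and only one carbon neighbour.
(B) contains an N-methylamino group (-NHCH3), which satisfies every atom and bond constraint.
(C) has a dimethylamino group (-N(CH3)2) but the nitrogen has H0, not H1.
(D) has a primary amino group (-NH2) but the nitrogen has H2 and only one carbon neighbour.
So the answer is (B).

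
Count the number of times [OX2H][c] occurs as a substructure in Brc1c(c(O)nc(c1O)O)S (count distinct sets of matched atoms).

[OX2H][c] is the SMARTS for a phenol: a hydroxyl oxygen attached to an aromatic carbon.
The molecule carries 3 separate instances of a hydroxyl group (-OH) meeting every constraint; each maps to a distinct set of atoms, giving 3 matches.

3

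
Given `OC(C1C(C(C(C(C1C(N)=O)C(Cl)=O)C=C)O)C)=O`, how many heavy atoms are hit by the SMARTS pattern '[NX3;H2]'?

The query [NX3;H2] means: aliphatic N with 3 total connections, two of them H — an -NH2 nitrogen (amine or amide).
Check the 19 heavy atoms by environment: 6× C (H1, X4) → no; 3× C (H0, X3) → no; 3× O (H0, X1) → no; 1× N (H2, X3) → match; 1× C (H1, X3) → no; 1× C (H2, X3) → no; 2× O (H1, X2) → no; 1× Cl (H0, X1) → no; 1× C (H3, X4) → no.
That gives 1 matching atom.

1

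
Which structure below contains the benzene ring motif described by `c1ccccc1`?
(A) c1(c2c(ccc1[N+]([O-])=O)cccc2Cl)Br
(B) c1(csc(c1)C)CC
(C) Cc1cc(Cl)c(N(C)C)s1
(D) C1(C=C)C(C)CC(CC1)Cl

A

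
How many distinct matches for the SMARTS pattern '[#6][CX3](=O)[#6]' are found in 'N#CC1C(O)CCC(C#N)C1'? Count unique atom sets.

0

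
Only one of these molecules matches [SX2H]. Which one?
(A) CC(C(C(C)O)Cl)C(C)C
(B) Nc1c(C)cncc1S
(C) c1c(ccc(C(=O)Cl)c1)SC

B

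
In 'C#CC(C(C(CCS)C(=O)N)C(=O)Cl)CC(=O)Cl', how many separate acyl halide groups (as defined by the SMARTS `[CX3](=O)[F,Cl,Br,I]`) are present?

2

[CX3](=O)[F,Cl,Br,I] is the SMARTS for an acyl halide: a carbonyl carbon bonded to a halogen.
The molecule carries 2 separate instances of an acyl chloride (-C(=O)Cl) meeting every constraint; each maps to a distinct set of atoms, giving 2 matches.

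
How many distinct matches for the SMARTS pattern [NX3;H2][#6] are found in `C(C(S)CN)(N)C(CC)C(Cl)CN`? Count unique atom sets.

3

[NX3;H2][#6] is the SMARTS for a primary amine: a trivalent nitrogen with two H attached to carbon.
The molecule carries 3 separate instances of a primary amino group (-NH2) meeting every constraint; each maps to a distinct set of atoms, giving 3 matches.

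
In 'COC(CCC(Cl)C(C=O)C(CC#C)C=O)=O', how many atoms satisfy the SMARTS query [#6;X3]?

3

The query [#6;X3] means: any carbon (aromatic or not) with three total connections.
Check the 17 heavy atoms by environment: 7× C (X4) → no; 3× C (X3) → match; 3× O (X1) → no; 1× O (X2) → no; 2× C (X2) → no; 1× Cl (X1) → no.
That gives 3 matching atoms.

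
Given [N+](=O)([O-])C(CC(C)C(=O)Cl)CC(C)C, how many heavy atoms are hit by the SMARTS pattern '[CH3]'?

The query [CH3] means: aliphatic carbon with exactly three hydrogens.
Check the 14 heavy atoms by environment: 3× C (H3) → match; 3× C (H1) → no; 2× C (H2) → no; 1× C (H0) → no; 2× O (H0) → no; 1× Cl (H0) → no; 1× N (charge +1, H0) → no; 1× O (charge -1, H0) → no.
That gives 3 matching atoms.

3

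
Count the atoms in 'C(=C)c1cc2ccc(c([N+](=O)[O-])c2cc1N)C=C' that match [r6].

The query [r6] means: r6 matches atoms in a six-membered ring.
Check the 18 heavy atoms by environment: 10× c (aromatic, in 6-ring) → match; 1× N (acyclic) → no; 4× C (acyclic) → no; 1× N (charge +1, acyclic) → no; 1× O (charge -1, acyclic) → no; 1× O (acyclic) → no.
That gives 10 matching atoms.

10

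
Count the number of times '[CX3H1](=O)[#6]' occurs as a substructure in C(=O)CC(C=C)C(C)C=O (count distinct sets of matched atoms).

[CX3H1](=O)[#6] is the SMARTS for an aldehyde: an sp2 carbon with one H, double-bonded to O and single-bonded to carbon.
The molecule carries 2 separate instances of an aldehyde (-CHO) meeting every constraint; each maps to a distinct set of atoms, giving 2 matches.

2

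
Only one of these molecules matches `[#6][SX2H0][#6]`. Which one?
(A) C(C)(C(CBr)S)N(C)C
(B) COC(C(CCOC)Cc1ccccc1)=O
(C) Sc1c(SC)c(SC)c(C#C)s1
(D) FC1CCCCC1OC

[#6][SX2H0][#6] describes an aliphatic sulfur bridging two carbons with no H on the sulfur (a thioether).
(A) has a thiol (-SH) but the sulfur has H1, not H0 bridging two carbons.
(B) has a methoxy ether (-OCH3) but the bridging atom is O, not S.
(C) contains a methylthio ether (-SCH3), which satisfies every atom and bond constraint.
(D) has a methoxy ether (-OCH3) but the bridging atom is O, not S.
So the answer is (C).

C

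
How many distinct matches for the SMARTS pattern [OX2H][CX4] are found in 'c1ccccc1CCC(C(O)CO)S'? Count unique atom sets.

2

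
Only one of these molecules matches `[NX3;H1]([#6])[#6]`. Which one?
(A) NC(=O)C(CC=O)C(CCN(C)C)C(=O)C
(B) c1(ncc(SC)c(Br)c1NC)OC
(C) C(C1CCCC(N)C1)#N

[NX3;H1]([#6])[#6] describes a trivalent nitrogen with one H, bonded to two carbons (a secondary amine).
(A) has a dimethylamino group (-N(CH3)2) but the nitrogen has H0, not H1.
(B) contains an N-methylamino group (-NHCH3), which satisfies every atom and bond constraint.
(C) has a primary amino group (-NH2) but the nitrogen has H2 and only one carbon neighbour.
So the answer is (B).

B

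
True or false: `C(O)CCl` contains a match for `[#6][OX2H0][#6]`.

False

The pattern [#6][OX2H0][#6] describes an aliphatic oxygen bridging two carbons with no H on the oxygen — an ether.
The closest candidate here is a hydroxyl group (-OH), but the oxygen has H1, not H0 bridging two carbons. No other fragment satisfies the full query, so there is no match.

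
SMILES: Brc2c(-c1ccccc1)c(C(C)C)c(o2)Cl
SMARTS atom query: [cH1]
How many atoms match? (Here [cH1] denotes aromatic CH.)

5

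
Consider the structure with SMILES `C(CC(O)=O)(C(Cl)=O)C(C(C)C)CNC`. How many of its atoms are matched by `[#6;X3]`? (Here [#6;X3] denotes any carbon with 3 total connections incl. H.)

Check the 15 heavy atoms by environment: 8× C (X4) → no; 2× C (X3) → match; 2× O (X1) → no; 1× Cl (X1) → no; 1× O (X2) → no; 1× N (X3) → no.
That gives 2 matching atoms.

2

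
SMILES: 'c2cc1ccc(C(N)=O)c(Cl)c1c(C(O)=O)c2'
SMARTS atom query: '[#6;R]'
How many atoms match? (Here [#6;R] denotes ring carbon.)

The query [#6;R] means: carbon that is part of a ring.
Check the 17 heavy atoms by environment: 10× c (aromatic, in 6-ring) → match; 1× Cl (acyclic) → no; 2× C (acyclic) → no; 3× O (acyclic) → no; 1× N (acyclic) → no.
That gives 10 matching atoms.

10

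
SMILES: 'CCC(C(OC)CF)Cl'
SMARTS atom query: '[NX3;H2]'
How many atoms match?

Check the 9 heavy atoms by environment: 2× C (H3, X4) → no; 2× C (H2, X4) → no; 2× C (H1, X4) → no; 1× O (H0, X2) → no; 1× F (H0, X1) → no; 1× Cl (H0, X1) → no.
No environment satisfies the query, so 0 matching atoms.

0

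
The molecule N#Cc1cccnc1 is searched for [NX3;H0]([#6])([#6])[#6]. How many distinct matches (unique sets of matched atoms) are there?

0

[NX3;H0]([#6])([#6])[#6] is the SMARTS for a tertiary amine: a trivalent nitrogen with no H, bonded to three carbons.
No fragment in the molecule satisfies every constraint, giving 0 matches.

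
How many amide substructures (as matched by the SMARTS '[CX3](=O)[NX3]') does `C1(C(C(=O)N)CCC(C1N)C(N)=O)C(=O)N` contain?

[CX3](=O)[NX3] is the SMARTS for an amide: a carbonyl carbon bonded to a trivalent nitrogen.
The molecule carries 3 separate instances of a primary amide (-C(=O)NH2) meeting every constraint; each maps to a distinct set of atoms, giving 3 matches.

3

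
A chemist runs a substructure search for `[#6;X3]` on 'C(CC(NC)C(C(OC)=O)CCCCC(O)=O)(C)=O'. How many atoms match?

3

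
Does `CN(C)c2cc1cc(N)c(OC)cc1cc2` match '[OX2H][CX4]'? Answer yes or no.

No

The pattern [OX2H][CX4] describes a hydroxyl oxygen bound to an sp3 (X4) carbon — an aliphatic alcohol.
The closest candidate here is a methoxy ether (-OCH3), but the oxygen has H0 (ether), not H1. No other fragment satisfies the full query, so there is no match.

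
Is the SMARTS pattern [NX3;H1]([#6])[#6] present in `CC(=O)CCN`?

No

The pattern [NX3;H1]([#6])[#6] describes a trivalent nitrogen with one H, bonded to two carbons — a secondary amine.
The closest candidate here is a primary amino group (-NH2), but the nitrogen has H2 and only one carbon neighbour. No other fragment satisfies the full query, so there is no match.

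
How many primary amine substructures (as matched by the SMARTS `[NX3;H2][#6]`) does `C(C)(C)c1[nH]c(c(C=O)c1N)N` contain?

2

[NX3;H2][#6] is the SMARTS for a primary amine: a trivalent nitrogen with two H attached to carbon.
The molecule carries 2 separate instances of a primary amino group (-NH2) meeting every constraint; each maps to a distinct set of atoms, giving 2 matches.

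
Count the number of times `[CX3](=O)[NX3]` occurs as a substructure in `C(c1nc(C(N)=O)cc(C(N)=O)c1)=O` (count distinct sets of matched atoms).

[CX3](=O)[NX3] is the SMARTS for an amide: a carbonyl carbon bonded to a trivalent nitrogen.
The molecule carries 2 separate instances of a primary amide (-C(=O)NH2) meeting every constraint; each maps to a distinct set of atoms, giving 2 matches.

2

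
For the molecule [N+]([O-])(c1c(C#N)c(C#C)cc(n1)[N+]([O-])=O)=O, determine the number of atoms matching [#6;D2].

3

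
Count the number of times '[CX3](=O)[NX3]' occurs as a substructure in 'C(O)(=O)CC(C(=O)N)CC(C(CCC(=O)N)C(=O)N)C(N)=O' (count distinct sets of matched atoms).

4

[CX3](=O)[NX3] is the SMARTS for an amide: a carbonyl carbon bonded to a trivalent nitrogen.
The molecule carries 4 separate instances of a primary amide (-C(=O)NH2) meeting every constraint; each maps to a distinct set of atoms, giving 4 matches.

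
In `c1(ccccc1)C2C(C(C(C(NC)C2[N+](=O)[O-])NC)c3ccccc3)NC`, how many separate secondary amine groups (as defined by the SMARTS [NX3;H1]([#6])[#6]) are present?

3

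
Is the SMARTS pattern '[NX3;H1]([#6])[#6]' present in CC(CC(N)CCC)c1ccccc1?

The pattern [NX3;H1]([#6])[#6] describes a trivalent nitrogen with one H, bonded to two carbons — a secondary amine.
The closest candidate here is a primary amino group (-NH2), but the nitrogen has H2 and only one carbon neighbour. No other fragment satisfies the full query, so there is no match.

No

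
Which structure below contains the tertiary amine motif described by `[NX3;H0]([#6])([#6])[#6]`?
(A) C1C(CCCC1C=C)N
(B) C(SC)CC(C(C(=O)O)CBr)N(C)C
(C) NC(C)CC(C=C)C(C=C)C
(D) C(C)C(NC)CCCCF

[NX3;H0]([#6])([#6])[#6] describes a trivalent nitrogen with no H, bonded to three carbons (a tertiary amine).
(A) has a primary amino group (-NH2) but the nitrogen has H2, not H0 with three carbons.
(B) contains a dimethylamino group (-N(CH3)2), which satisfies every atom and bond constraint.
(C) has a primary amino group (-NH2) but the nitrogen has H2, not H0 with three carbons.
(D) has an N-methylamino group (-NHCH3) but the nitrogen still has one H (H1), not H0.
So the answer is (B).

B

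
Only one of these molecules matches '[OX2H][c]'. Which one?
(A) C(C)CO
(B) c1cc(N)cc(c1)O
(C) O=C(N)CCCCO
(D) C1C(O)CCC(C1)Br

B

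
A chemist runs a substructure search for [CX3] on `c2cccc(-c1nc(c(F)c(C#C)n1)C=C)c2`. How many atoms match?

The query [CX3] means: C with X3: aliphatic carbon with exactly 3 total connections.
Check the 17 heavy atoms by environment: 2× n (aromatic, X2) → no; 10× c (aromatic, X3) → no; 2× C (X2) → no; 1× F (X1) → no; 2× C (X3) → match.
That gives 2 matching atoms.

2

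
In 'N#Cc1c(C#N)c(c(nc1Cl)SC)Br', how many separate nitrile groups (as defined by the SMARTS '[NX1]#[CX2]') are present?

2

[NX1]#[CX2] is the SMARTS for a nitrile: a nitrogen triple-bonded to a two-connected carbon.
The molecule carries 2 separate instances of a nitrile (-C#N) meeting every constraint; each maps to a distinct set of atoms, giving 2 matches.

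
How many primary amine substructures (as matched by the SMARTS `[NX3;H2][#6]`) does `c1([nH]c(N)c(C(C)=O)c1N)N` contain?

3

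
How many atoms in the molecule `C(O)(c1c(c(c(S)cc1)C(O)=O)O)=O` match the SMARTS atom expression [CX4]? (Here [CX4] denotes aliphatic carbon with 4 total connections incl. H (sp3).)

The query [CX4] means: C with X4: aliphatic carbon with exactly 4 total connections (bonds + H).
Check the 14 heavy atoms by environment: 6× c (aromatic, X3) → no; 3× O (X2) → no; 1× S (X2) → no; 2× C (X3) → no; 2× O (X1) → no.
No environment satisfies the query, so 0 matching atoms.

0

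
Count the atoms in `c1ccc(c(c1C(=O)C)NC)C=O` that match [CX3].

2

Check the 13 heavy atoms by environment: 6× c (aromatic, X3) → no; 2× C (X3) → match; 2× O (X1) → no; 2× C (X4) → no; 1× N (X3) → no.
That gives 2 matching atoms.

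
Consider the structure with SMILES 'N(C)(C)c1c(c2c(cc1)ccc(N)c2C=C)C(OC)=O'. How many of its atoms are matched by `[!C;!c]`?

4

The query [!C;!c] means: neither aliphatic nor aromatic carbon — same as [!#6].
Check the 20 heavy atoms by environment: 10× c (aromatic) → no; 6× C → no; 2× N → match; 2× O → match.
Summing the matching environments: 2 + 2 = 4 matching atoms.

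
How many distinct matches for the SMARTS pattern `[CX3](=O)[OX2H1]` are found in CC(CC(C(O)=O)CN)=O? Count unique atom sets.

[CX3](=O)[OX2H1] is the SMARTS for a carboxylic acid: an sp2 carbon double-bonded to O and single-bonded to an -OH oxygen.
Exactly one fragment in the molecule meets all constraints, giving 1 match.

1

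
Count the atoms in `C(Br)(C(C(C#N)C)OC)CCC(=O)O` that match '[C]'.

9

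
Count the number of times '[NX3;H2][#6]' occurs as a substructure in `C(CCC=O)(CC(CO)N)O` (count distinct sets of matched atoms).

1

[NX3;H2][#6] is the SMARTS for a primary amine: a trivalent nitrogen with two H attached to carbon.
Exactly one fragment in the molecule meets all constraints, giving 1 match.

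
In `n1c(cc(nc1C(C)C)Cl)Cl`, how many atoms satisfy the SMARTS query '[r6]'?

6

The query [r6] means: r6 matches atoms in a six-membered ring.
Check the 11 heavy atoms by environment: 2× n (aromatic, in 6-ring) → match; 4× c (aromatic, in 6-ring) → match; 3× C (acyclic) → no; 2× Cl (acyclic) → no.
Summing the matching environments: 2 + 4 = 6 matching atoms.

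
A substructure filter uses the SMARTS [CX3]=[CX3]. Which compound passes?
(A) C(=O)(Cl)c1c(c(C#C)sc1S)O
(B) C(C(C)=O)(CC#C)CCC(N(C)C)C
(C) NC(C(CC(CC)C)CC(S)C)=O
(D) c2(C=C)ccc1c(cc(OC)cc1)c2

[CX3]=[CX3] describes a non-aromatic C=C double bond between two sp2 carbons (an alkene).
(A) has an ethynyl group (-C#CH) but the C-C bond is a triple bond, not a double bond.
(B) has an ethynyl group (-C#CH) but the C-C bond is a triple bond, not a double bond.
(C) has an ethyl group (-CH2CH3) but its C-C bond is a single bond between CX4 carbons, not CX3=CX3.
(D) contains a vinyl group (-CH=CH2), which satisfies every atom and bond constraint.
So the answer is (D).

D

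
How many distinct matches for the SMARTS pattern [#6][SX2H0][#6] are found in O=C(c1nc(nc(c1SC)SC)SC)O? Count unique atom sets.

[#6][SX2H0][#6] is the SMARTS for a thioether: an aliphatic sulfur bridging two carbons with no H on the sulfur.
The molecule carries 3 separate instances of a methylthio ether (-SCH3) meeting every constraint; each maps to a distinct set of atoms, giving 3 matches.

3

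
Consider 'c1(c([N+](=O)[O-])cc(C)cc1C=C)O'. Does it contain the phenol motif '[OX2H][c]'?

Yes

The pattern [OX2H][c] describes a hydroxyl oxygen attached to an aromatic carbon — a phenol.
The molecule carries a hydroxyl group (-OH), whose atoms satisfy every constraint of the query, so the pattern matches.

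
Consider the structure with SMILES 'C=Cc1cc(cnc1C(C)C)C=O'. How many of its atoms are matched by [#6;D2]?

4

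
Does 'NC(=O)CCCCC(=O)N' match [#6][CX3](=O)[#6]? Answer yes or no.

No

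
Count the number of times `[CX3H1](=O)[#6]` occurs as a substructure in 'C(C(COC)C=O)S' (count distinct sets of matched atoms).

1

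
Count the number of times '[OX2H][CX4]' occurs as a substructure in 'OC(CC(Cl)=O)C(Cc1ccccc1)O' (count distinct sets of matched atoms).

2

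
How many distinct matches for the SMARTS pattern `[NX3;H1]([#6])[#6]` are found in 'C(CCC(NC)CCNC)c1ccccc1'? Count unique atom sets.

2

[NX3;H1]([#6])[#6] is the SMARTS for a secondary amine: a trivalent nitrogen with one H, bonded to two carbons.
The molecule carries 2 separate instances of an N-methylamino group (-NHCH3) meeting every constraint; each maps to a distinct set of atoms, giving 2 matches.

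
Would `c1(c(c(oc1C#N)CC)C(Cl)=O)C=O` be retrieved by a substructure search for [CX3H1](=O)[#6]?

Yes

The pattern [CX3H1](=O)[#6] describes an sp2 carbon with one H, double-bonded to O and single-bonded to carbon — an aldehyde.
The molecule carries an aldehyde (-CHO), whose atoms satisfy every constraint of the query, so the pattern matches.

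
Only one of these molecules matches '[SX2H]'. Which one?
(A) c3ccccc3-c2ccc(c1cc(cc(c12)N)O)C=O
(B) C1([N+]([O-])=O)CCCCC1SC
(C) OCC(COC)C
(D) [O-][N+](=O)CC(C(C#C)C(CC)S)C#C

[SX2H] describes an aliphatic sulfur with two connections, one being H (a thiol).
(A) has a hydroxyl group (-OH) but it is an -OH, not an -SH.
(B) has a methylthio ether (-SCH3) but the sulfur has H0 (bonded to two carbons), not H1.
(C) has a hydroxyl group (-OH) but it is an -OH, not an -SH.
(D) contains a thiol (-SH), which satisfies every atom and bond constraint.
So the answer is (D).

D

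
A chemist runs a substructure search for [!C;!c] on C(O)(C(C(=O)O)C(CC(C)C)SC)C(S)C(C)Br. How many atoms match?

6

The query [!C;!c] means: neither aliphatic nor aromatic carbon — same as [!#6].
Check the 18 heavy atoms by environment: 12× C → no; 3× O → match; 2× S → match; 1× Br → match.
Summing the matching environments: 3 + 2 + 1 = 6 matching atoms.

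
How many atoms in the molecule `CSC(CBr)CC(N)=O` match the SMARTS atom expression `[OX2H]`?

0

The query [OX2H] means: aliphatic oxygen with two connections, one of which is H — an -OH oxygen.
Check the 9 heavy atoms by environment: 2× C (H2, X4) → no; 1× C (H1, X4) → no; 1× C (H0, X3) → no; 1× O (H0, X1) → no; 1× N (H2, X3) → no; 1× S (H0, X2) → no; 1× C (H3, X4) → no; 1× Br (H0, X1) → no.
No environment satisfies the query, so 0 matching atoms.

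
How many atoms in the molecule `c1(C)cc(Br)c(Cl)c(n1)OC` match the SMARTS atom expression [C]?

2

The query [C] means: uppercase C matches aliphatic (non-aromatic) carbon only.
Check the 11 heavy atoms by environment: 1× n (aromatic) → no; 5× c (aromatic) → no; 2× C → match; 1× Cl → no; 1× Br → no; 1× O → no.
That gives 2 matching atoms.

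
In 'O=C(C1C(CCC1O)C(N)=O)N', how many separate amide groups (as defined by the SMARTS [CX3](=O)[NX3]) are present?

2

[CX3](=O)[NX3] is the SMARTS for an amide: a carbonyl carbon bonded to a trivalent nitrogen.
The molecule carries 2 separate instances of a primary amide (-C(=O)NH2) meeting every constraint; each maps to a distinct set of atoms, giving 2 matches.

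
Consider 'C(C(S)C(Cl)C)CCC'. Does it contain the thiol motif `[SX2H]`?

Yes

The pattern [SX2H] describes an aliphatic sulfur with two connections, one being H — a thiol.
The molecule carries a thiol (-SH), whose atoms satisfy every constraint of the query, so the pattern matches.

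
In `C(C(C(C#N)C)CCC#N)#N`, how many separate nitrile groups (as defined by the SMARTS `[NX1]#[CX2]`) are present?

3

[NX1]#[CX2] is the SMARTS for a nitrile: a nitrogen triple-bonded to a two-connected carbon.
The molecule carries 3 separate instances of a nitrile (-C#N) meeting every constraint; each maps to a distinct set of atoms, giving 3 matches.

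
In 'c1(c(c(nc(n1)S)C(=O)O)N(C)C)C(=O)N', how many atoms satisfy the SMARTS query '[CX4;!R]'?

2

The query [CX4;!R] means: aliphatic carbon with four total connections, not in a ring.
Check the 16 heavy atoms by environment: 2× n (aromatic, X2, in 6-ring) → no; 4× c (aromatic, X3, in 6-ring) → no; 2× C (X3, acyclic) → no; 2× O (X1, acyclic) → no; 2× N (X3, acyclic) → no; 1× O (X2, acyclic) → no; 2× C (X4, acyclic) → match; 1× S (X2, acyclic) → no.
That gives 2 matching atoms.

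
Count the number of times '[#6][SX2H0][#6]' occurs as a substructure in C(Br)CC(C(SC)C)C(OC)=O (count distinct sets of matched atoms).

[#6][SX2H0][#6] is the SMARTS for a thioether: an aliphatic sulfur bridging two carbons with no H on the sulfur.
Exactly one fragment in the molecule meets all constraints, giving 1 match.

1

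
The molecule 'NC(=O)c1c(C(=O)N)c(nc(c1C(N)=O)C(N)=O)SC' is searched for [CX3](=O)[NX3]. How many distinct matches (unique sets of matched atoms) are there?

4

[CX3](=O)[NX3] is the SMARTS for an amide: a carbonyl carbon bonded to a trivalent nitrogen.
The molecule carries 4 separate instances of a primary amide (-C(=O)NH2) meeting every constraint; each maps to a distinct set of atoms, giving 4 matches.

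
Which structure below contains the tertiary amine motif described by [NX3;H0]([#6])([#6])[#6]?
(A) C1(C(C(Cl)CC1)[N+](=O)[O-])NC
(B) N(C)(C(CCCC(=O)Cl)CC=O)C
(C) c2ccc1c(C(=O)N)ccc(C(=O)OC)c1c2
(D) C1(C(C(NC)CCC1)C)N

[NX3;H0]([#6])([#6])[#6] describes a trivalent nitrogen with no H, bonded to three carbons (a tertiary amine).
(A) has an N-methylamino group (-NHCH3) but the nitrogen still has one H (H1), not H0.
(B) contains a dimethylamino group (-N(CH3)2), which satisfies every atom and bond constraint.
(C) has a primary amide (-C(=O)NH2) but the amide nitrogen has H2 and only one carbon neighbour.
(D) has a primary amino group (-NH2) but the nitrogen has H2, not H0 with three carbons.
So the answer is (B).

B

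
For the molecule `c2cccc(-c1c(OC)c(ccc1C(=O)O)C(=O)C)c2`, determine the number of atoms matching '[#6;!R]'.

4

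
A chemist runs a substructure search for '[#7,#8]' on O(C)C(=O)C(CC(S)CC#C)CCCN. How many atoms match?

Check the 15 heavy atoms by environment: 11× C → no; 2× O → match; 1× S → no; 1× N → match.
Summing the matching environments: 2 + 1 = 3 matching atoms.

3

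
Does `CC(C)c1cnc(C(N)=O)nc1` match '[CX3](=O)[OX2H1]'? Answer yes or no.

No

The pattern [CX3](=O)[OX2H1] describes an sp2 carbon double-bonded to O and single-bonded to an -OH oxygen — a carboxylic acid.
The closest candidate here is a primary amide (-C(=O)NH2), but the carbonyl is bonded to N, not to an -OH oxygen. No other fragment satisfies the full query, so there is no match.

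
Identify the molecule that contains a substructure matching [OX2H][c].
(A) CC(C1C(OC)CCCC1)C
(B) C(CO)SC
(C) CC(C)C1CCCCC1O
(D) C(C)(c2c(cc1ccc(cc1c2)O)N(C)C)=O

D

[OX2H][c] describes a hydroxyl oxygen attached to an aromatic carbon (a phenol).
(A) has a methoxy ether (-OCH3) but the oxygen has H0, not H1.
(B) has a hydroxyl group (-OH) but the -OH is on an aliphatic carbon, not an aromatic c.
(C) has a hydroxyl group (-OH) but the -OH is on an aliphatic carbon, not an aromatic c.
(D) contains a hydroxyl group (-OH), which satisfies every atom and bond constraint.
So the answer is (D).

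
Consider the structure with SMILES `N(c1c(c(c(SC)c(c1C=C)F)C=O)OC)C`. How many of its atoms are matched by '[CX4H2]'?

The query [CX4H2] means: sp3 carbon (X4) with exactly two hydrogens.
Check the 17 heavy atoms by environment: 6× c (aromatic, H0, X3) → no; 1× S (H0, X2) → no; 3× C (H3, X4) → no; 2× C (H1, X3) → no; 1× O (H0, X1) → no; 1× O (H0, X2) → no; 1× N (H1, X3) → no; 1× C (H2, X3) → no; 1× F (H0, X1) → no.
No environment satisfies the query, so 0 matching atoms.

0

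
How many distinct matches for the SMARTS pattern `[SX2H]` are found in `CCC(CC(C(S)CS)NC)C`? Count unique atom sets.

[SX2H] is the SMARTS for a thiol: an aliphatic sulfur with two connections, one being H.
The molecule carries 2 separate instances of a thiol (-SH) meeting every constraint; each maps to a distinct set of atoms, giving 2 matches.

2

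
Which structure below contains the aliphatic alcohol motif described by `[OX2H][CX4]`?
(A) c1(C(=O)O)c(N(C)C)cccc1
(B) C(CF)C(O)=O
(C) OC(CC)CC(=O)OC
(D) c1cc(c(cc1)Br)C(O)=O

C

[OX2H][CX4] describes a hydroxyl oxygen bound to an sp3 (X4) carbon (an aliphatic alcohol).
(A) has a carboxylic acid group (-C(=O)OH) but the -OH is on a CX3 carbonyl carbon, not a CX4 carbon.
(B) has a carboxylic acid group (-C(=O)OH) but the -OH is on a CX3 carbonyl carbon, not a CX4 carbon.
(C) contains a hydroxyl group (-OH), which satisfies every atom and bond constraint.
(D) has a carboxylic acid group (-C(=O)OH) but the -OH is on a CX3 carbonyl carbon, not a CX4 carbon.
So the answer is (C).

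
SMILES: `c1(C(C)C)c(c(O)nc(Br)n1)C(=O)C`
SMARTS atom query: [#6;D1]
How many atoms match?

Check the 14 heavy atoms by environment: 2× n (aromatic, D2) → no; 4× c (aromatic, D3) → no; 2× O (D1) → no; 2× C (D3) → no; 3× C (D1) → match; 1× Br (D1) → no.
That gives 3 matching atoms.

3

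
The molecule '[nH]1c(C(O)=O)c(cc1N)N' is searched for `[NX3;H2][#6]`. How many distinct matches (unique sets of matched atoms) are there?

[NX3;H2][#6] is the SMARTS for a primary amine: a trivalent nitrogen with two H attached to carbon.
The molecule carries 2 separate instances of a primary amino group (-NH2) meeting every constraint; each maps to a distinct set of atoms, giving 2 matches.

2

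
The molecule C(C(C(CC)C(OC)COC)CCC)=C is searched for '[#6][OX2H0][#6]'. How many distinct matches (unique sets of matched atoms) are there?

[#6][OX2H0][#6] is the SMARTS for an ether: an aliphatic oxygen bridging two carbons with no H on the oxygen.
The molecule carries 2 separate instances of a methoxy ether (-OCH3) meeting every constraint; each maps to a distinct set of atoms, giving 2 matches.

2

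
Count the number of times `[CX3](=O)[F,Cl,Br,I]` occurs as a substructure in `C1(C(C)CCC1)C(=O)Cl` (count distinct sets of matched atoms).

[CX3](=O)[F,Cl,Br,I] is the SMARTS for an acyl halide: a carbonyl carbon bonded to a halogen.
Exactly one fragment in the molecule meets all constraints, giving 1 match.

1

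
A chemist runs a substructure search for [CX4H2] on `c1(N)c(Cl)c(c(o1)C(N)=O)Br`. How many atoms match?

0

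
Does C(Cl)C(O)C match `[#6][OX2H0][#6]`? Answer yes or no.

The pattern [#6][OX2H0][#6] describes an aliphatic oxygen bridging two carbons with no H on the oxygen — an ether.
The closest candidate here is a hydroxyl group (-OH), but the oxygen has H1, not H0 bridging two carbons. No other fragment satisfies the full query, so there is no match.

No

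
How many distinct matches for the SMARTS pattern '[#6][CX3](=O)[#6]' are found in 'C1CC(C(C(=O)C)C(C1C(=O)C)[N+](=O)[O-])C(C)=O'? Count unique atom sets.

3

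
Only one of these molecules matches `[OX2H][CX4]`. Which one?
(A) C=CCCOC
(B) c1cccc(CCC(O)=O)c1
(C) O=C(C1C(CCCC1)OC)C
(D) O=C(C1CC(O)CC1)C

D

[OX2H][CX4] describes a hydroxyl oxygen bound to an sp3 (X4) carbon (an aliphatic alcohol).
(A) has a methoxy ether (-OCH3) but the oxygen has H0 (ether), not H1.
(B) has a carboxylic acid group (-C(=O)OH) but the -OH is on a CX3 carbonyl carbon, not a CX4 carbon.
(C) has a methoxy ether (-OCH3) but the oxygen has H0 (ether), not H1.
(D) contains a hydroxyl group (-OH), which satisfies every atom and bond constraint.
So the answer is (D).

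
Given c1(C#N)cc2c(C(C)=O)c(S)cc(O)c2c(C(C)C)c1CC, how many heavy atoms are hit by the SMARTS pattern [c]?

10

Check the 22 heavy atoms by environment: 10× c (aromatic) → match; 8× C → no; 2× O → no; 1× N → no; 1× S → no.
That gives 10 matching atoms.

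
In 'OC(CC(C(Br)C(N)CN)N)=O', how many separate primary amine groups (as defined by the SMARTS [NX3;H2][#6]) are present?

[NX3;H2][#6] is the SMARTS for a primary amine: a trivalent nitrogen with two H attached to carbon.
The molecule carries 3 separate instances of a primary amino group (-NH2) meeting every constraint; each maps to a distinct set of atoms, giving 3 matches.

3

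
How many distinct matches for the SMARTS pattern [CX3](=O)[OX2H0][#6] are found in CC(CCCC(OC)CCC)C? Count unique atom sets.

[CX3](=O)[OX2H0][#6] is the SMARTS for an ester: a carbonyl carbon bonded to an oxygen that is itself bonded to carbon (no H on that O).
The molecule has a methoxy ether (-OCH3), but the ether oxygen is not adjacent to a C=O carbon; nothing else fits, so there are 0 matches.

0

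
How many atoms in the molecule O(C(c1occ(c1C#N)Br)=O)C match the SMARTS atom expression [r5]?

5

The query [r5] means: r5 matches atoms in a five-membered ring.
Check the 12 heavy atoms by environment: 1× o (aromatic, in 5-ring) → match; 4× c (aromatic, in 5-ring) → match; 1× Br (acyclic) → no; 3× C (acyclic) → no; 2× O (acyclic) → no; 1× N (acyclic) → no.
Summing the matching environments: 1 + 4 = 5 matching atoms.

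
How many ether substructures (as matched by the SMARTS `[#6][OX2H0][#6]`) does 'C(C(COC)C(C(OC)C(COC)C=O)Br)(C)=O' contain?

[#6][OX2H0][#6] is the SMARTS for an ether: an aliphatic oxygen bridging two carbons with no H on the oxygen.
The molecule carries 3 separate instances of a methoxy ether (-OCH3) meeting every constraint; each maps to a distinct set of atoms, giving 3 matches.

3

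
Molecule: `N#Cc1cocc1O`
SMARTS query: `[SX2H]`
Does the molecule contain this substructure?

No

The pattern [SX2H] describes an aliphatic sulfur with two connections, one being H — a thiol.
The closest candidate here is a hydroxyl group (-OH), but it is an -OH, not an -SH. No other fragment satisfies the full query, so there is no match.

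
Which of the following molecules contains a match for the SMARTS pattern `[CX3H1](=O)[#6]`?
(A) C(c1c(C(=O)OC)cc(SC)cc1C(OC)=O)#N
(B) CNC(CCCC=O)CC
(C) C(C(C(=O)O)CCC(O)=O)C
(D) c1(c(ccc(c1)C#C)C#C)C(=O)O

[CX3H1](=O)[#6] describes an sp2 carbon with one H, double-bonded to O and single-bonded to carbon (an aldehyde).
(A) has a methyl-ester group (-C(=O)OCH3) but the carbonyl carbon has H0, not H1.
(B) contains an aldehyde (-CHO), which satisfies every atom and bond constraint.
(C) has a carboxylic acid group (-C(=O)OH) but the carbonyl carbon has H0 and is bonded to O, not H1.
(D) has a carboxylic acid group (-C(=O)OH) but the carbonyl carbon has H0 and is bonded to O, not H1.
So the answer is (B).

B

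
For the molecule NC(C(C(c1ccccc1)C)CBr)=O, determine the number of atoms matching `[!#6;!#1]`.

The query [!#6;!#1] means: not carbon and not hydrogen — any heteroatom.
Check the 14 heavy atoms by environment: 5× C → no; 6× c (aromatic) → no; 1× Br → match; 1× O → match; 1× N → match.
Summing the matching environments: 1 + 1 + 1 = 3 matching atoms.

3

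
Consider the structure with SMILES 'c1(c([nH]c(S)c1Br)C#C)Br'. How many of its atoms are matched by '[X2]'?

3

Check the 10 heavy atoms by environment: 1× n (aromatic, X3) → no; 4× c (aromatic, X3) → no; 2× Br (X1) → no; 1× S (X2) → match; 2× C (X2) → match.
Summing the matching environments: 1 + 2 = 3 matching atoms.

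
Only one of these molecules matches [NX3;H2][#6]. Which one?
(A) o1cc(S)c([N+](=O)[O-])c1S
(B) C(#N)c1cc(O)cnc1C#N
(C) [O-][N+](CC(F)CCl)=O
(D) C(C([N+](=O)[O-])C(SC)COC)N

[NX3;H2][#6] describes a trivalent nitrogen with two H attached to carbon (a primary amine).
(A) has a nitro group (-[N+](=O)[O-]) but the nitrogen is [N+] with no H, not NX3H2.
(B) has a nitrile (-C#N) but the nitrogen is NX1 (triple-bonded), not NX3 with two H.
(C) has a nitro group (-[N+](=O)[O-]) but the nitrogen is [N+] with no H, not NX3H2.
(D) contains a primary amino group (-NH2), which satisfies every atom and bond constraint.
So the answer is (D).

D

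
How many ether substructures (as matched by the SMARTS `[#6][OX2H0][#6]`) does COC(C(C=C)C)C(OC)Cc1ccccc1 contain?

[#6][OX2H0][#6] is the SMARTS for an ether: an aliphatic oxygen bridging two carbons with no H on the oxygen.
The molecule carries 2 separate instances of a methoxy ether (-OCH3) meeting every constraint; each maps to a distinct set of atoms, giving 2 matches.

2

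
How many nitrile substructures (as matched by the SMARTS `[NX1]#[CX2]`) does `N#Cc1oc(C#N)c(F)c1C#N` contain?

3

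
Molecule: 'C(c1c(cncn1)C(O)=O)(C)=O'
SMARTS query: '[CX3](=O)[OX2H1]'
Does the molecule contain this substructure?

Yes

The pattern [CX3](=O)[OX2H1] describes an sp2 carbon double-bonded to O and single-bonded to an -OH oxygen — a carboxylic acid.
The molecule carries a carboxylic acid group (-C(=O)OH), whose atoms satisfy every constraint of the query, so the pattern matches.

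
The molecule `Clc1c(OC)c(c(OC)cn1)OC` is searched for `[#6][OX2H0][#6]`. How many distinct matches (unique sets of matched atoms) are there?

[#6][OX2H0][#6] is the SMARTS for an ether: an aliphatic oxygen bridging two carbons with no H on the oxygen.
The molecule carries 3 separate instances of a methoxy ether (-OCH3) meeting every constraint; each maps to a distinct set of atoms, giving 3 matches.

3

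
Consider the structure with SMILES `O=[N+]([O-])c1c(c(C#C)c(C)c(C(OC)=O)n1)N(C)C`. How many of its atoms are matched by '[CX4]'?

4

Check the 19 heavy atoms by environment: 1× n (aromatic, X2) → no; 5× c (aromatic, X3) → no; 4× C (X4) → match; 1× N (charge +1, X3) → no; 1× O (charge -1, X1) → no; 2× O (X1) → no; 1× C (X3) → no; 1× O (X2) → no; 1× N (X3) → no; 2× C (X2) → no.
That gives 4 matching atoms.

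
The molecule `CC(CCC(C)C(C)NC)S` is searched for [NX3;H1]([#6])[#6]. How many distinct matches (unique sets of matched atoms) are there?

1

[NX3;H1]([#6])[#6] is the SMARTS for a secondary amine: a trivalent nitrogen with one H, bonded to two carbons.
Exactly one fragment in the molecule meets all constraints, giving 1 match.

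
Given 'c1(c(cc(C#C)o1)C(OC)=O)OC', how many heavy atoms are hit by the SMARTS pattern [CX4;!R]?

2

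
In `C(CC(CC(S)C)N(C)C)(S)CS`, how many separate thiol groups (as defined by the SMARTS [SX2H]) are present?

3

[SX2H] is the SMARTS for a thiol: an aliphatic sulfur with two connections, one being H.
The molecule carries 3 separate instances of a thiol (-SH) meeting every constraint; each maps to a distinct set of atoms, giving 3 matches.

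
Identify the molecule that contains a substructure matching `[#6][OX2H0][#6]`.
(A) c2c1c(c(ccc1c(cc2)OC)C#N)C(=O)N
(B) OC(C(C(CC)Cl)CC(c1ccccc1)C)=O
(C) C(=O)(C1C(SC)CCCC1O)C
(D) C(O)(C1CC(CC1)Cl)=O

A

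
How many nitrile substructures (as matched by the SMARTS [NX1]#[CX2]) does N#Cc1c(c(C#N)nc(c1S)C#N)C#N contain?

4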